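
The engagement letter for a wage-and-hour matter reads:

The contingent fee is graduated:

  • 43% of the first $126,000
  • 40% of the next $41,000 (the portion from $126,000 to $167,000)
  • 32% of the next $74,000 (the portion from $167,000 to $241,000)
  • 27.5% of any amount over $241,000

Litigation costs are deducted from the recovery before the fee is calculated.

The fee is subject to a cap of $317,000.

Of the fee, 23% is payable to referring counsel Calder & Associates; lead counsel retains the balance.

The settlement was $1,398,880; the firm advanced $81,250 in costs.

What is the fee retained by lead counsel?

$244,090.00

Fee base (net of costs): $1,398,880 − $81,250 = $1,317,630
First $126,000 at 43% = $54,180.00
Next $41,000 at 40% = $16,400.00
Next $74,000 at 32% = $23,680.00
Remaining $1,076,630 at 27.5% = $296,073.25
Fee: $54,180.00 + $16,400.00 + $23,680.00 + $296,073.25 = $390,333.25
$390,333.25 exceeds the $317,000 cap, so the fee is capped at $317,000.00.
Referral share: 23% of $317,000.00 = $72,910.00; lead counsel retains $317,000.00 − $72,910.00 = $244,090.00.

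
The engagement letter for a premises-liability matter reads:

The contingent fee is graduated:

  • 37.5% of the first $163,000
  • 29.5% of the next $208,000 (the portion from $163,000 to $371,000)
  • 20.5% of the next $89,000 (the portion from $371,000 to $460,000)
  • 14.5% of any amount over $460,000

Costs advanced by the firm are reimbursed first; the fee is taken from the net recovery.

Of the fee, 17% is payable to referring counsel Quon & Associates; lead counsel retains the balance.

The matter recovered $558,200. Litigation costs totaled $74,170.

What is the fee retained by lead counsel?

Fee base (net of costs): $558,200 − $74,170 = $484,030
First $163,000 at 37.5% = $61,125.00
Next $208,000 at 29.5% = $61,360.00
Next $89,000 at 20.5% = $18,245.00
Remaining $24,030 at 14.5% = $3,484.35
Fee: $61,125.00 + $61,360.00 + $18,245.00 + $3,484.35 = $144,214.35
Referral share: 17% of $144,214.35 = $24,516.44; lead counsel retains $144,214.35 − $24,516.44 = $119,697.91.

$119,697.91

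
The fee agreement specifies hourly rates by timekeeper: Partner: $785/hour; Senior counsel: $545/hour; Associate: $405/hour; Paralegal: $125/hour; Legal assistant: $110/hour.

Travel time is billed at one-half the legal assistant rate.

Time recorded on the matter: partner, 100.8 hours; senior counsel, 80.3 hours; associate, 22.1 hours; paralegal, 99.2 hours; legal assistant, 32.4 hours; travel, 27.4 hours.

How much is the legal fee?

$149,313.00

Partner: 100.8 × $785 = $79,128.00
Senior counsel: 80.3 × $545 = $43,763.50
Associate: 22.1 × $405 = $8,950.50
Paralegal: 99.2 × $125 = $12,400.00
Legal assistant: 32.4 × $110 = $3,564.00
Subtotal: $79,128.00 + $43,763.50 + $8,950.50 + $12,400.00 + $3,564.00 = $147,806.00
Travel: 27.4 × ($110 ÷ 2) = 27.4 × $55.00 = $1,507.00
Total: $147,806.00 + $1,507.00 = $149,313.00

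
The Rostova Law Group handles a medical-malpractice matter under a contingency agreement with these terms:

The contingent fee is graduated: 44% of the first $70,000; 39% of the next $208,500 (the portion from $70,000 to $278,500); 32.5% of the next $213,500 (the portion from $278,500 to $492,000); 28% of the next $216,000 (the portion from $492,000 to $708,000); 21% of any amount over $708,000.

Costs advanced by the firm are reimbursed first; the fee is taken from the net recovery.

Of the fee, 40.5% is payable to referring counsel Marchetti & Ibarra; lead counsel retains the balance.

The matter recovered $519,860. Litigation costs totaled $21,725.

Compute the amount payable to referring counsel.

$74,204.22

Fee base (net of costs): $519,860 − $21,725 = $498,135
First $70,000 at 44% = $30,800.00
Next $208,500 at 39% = $81,315.00
Next $213,500 at 32.5% = $69,387.50
Remaining $6,135 at 28% = $1,717.80
Fee: $30,800.00 + $81,315.00 + $69,387.50 + $1,717.80 = $183,220.30
Referral share: 40.5% of $183,220.30 = $74,204.22; lead counsel retains $183,220.30 − $74,204.22 = $109,016.08.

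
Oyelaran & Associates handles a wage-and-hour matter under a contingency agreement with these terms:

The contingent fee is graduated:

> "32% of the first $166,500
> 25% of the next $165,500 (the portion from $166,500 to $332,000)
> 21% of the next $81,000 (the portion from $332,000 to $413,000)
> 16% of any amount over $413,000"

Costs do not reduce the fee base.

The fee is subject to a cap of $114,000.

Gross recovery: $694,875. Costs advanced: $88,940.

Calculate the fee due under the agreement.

$114,000.00

Fee base is the gross recovery, $694,875; costs are reimbursed separately.
First $166,500 at 32% = $53,280.00
Next $165,500 at 25% = $41,375.00
Next $81,000 at 21% = $17,010.00
Remaining $281,875 at 16% = $45,100.00
Fee: $53,280.00 + $41,375.00 + $17,010.00 + $45,100.00 = $156,765.00
$156,765.00 exceeds the $114,000 cap, so the fee is capped at $114,000.00.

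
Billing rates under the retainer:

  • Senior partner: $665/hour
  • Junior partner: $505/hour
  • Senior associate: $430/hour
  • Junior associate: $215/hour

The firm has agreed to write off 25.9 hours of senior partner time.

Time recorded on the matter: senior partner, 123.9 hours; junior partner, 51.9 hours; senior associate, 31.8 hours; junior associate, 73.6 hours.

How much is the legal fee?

$120,877.50

Senior partner: 123.9 × $665 = $82,393.50
Junior partner: 51.9 × $505 = $26,209.50
Senior associate: 31.8 × $430 = $13,674.00
Junior associate: 73.6 × $215 = $15,824.00
Subtotal: $138,101.00
Write-off: 25.9 × $665 = $17,223.50
Total: $138,101.00 − $17,223.50 = $120,877.50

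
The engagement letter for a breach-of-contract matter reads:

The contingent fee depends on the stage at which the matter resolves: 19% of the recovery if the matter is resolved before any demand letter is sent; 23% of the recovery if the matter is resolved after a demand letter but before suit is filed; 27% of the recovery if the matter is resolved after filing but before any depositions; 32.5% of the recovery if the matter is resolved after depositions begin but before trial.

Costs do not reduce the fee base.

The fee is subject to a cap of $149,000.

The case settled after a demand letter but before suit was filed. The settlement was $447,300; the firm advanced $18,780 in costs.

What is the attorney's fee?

Fee base is the gross recovery, $447,300; costs are reimbursed separately.
The matter settled after a demand letter but before suit was filed, so the 23% rate applies.
$447,300 × 23% = $102,879.00
$102,879.00 is under the $149,000 cap.

$102,879.00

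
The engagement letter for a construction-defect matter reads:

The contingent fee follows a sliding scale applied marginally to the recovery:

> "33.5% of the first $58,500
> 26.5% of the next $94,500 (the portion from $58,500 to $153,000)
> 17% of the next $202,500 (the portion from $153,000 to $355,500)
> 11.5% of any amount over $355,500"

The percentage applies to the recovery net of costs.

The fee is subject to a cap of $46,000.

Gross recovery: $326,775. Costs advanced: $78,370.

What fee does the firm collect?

$46,000.00

Fee base (net of costs): $326,775 − $78,370 = $248,405
First $58,500 at 33.5% = $19,597.50
Next $94,500 at 26.5% = $25,042.50
Remaining $95,405 at 17% = $16,218.85
Fee: $19,597.50 + $25,042.50 + $16,218.85 = $60,858.85
$60,858.85 exceeds the $46,000 cap, so the fee is capped at $46,000.00.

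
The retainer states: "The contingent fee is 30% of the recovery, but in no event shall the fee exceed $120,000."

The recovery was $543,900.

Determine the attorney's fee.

$120,000.00

30% of $543,900 = $163,170.00
That exceeds the $120,000 cap, so the fee is capped at $120,000.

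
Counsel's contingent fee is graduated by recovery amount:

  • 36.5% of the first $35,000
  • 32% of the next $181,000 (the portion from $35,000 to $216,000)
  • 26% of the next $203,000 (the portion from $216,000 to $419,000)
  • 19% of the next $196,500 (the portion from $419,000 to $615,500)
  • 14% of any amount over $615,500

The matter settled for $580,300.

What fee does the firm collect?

$154,122.00

First $35,000 at 36.5% = $12,775.00
Next $181,000 at 32% = $57,920.00
Next $203,000 at 26% = $52,780.00
Remaining $161,300 at 19% = $30,647.00
Fee: $12,775.00 + $57,920.00 + $52,780.00 + $30,647.00 = $154,122.00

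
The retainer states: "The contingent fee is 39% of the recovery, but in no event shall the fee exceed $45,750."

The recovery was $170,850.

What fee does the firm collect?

39% of $170,850 = $66,631.50
That exceeds the $45,750 cap, so the fee is capped at $45,750.

$45,750.00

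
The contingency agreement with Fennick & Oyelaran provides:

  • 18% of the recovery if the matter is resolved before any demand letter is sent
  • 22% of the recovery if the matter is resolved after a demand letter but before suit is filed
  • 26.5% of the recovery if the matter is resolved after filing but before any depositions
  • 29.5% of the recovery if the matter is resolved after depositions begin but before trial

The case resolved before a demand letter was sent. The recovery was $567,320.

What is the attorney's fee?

The matter resolved before a demand letter was sent, so the 18% rate applies.
$567,320 × 18% = $102,117.60

$102,117.60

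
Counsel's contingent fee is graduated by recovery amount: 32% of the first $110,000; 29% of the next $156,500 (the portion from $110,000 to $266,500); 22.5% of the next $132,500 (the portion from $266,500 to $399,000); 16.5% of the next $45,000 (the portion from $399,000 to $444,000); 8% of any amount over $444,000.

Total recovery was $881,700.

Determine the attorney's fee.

$152,838.50

First $110,000 at 32% = $35,200.00
Next $156,500 at 29% = $45,385.00
Next $132,500 at 22.5% = $29,812.50
Next $45,000 at 16.5% = $7,425.00
Remaining $437,700 at 8% = $35,016.00
Fee: $35,200.00 + $45,385.00 + $29,812.50 + $7,425.00 + $35,016.00 = $152,838.50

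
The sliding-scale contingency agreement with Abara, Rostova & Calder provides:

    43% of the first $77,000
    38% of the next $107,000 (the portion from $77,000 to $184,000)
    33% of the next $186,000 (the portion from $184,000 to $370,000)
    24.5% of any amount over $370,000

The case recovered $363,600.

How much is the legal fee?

$133,038.00

First $77,000 at 43% = $33,110.00
Next $107,000 at 38% = $40,660.00
Remaining $179,600 at 33% = $59,268.00
Fee: $33,110.00 + $40,660.00 + $59,268.00 = $133,038.00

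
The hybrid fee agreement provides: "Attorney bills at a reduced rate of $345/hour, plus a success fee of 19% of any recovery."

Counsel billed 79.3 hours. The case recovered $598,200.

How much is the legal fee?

Hourly: 79.3 × $345 = $27,358.50
Success fee: 19% of $598,200 = $113,658.00
Total: $27,358.50 + $113,658.00 = $141,016.50

$141,016.50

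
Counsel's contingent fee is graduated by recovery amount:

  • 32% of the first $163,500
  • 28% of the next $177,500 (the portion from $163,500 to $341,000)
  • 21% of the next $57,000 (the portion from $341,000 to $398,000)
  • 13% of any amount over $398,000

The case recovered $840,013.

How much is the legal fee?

$171,451.69

First $163,500 at 32% = $52,320.00
Next $177,500 at 28% = $49,700.00
Next $57,000 at 21% = $11,970.00
Remaining $442,013 at 13% = $57,461.69
Fee: $52,320.00 + $49,700.00 + $11,970.00 + $57,461.69 = $171,451.69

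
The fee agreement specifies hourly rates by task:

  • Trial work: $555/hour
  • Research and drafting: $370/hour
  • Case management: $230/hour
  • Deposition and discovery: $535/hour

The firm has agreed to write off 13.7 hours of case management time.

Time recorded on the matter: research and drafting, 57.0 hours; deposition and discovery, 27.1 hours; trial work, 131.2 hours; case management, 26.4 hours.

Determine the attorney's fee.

Trial work: 131.2 × $555 = $72,816.00
Research and drafting: 57.0 × $370 = $21,090.00
Case management: 26.4 × $230 = $6,072.00
Deposition and discovery: 27.1 × $535 = $14,498.50
Subtotal: $114,476.50
Write-off: 13.7 × $230 = $3,151.00
Total: $114,476.50 − $3,151.00 = $111,325.50

$111,325.50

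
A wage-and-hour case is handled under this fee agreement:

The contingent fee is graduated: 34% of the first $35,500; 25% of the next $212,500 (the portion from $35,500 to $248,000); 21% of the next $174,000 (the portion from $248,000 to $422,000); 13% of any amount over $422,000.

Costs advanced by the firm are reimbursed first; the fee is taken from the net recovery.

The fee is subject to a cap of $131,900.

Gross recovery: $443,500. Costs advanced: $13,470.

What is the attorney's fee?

Fee base (net of costs): $443,500 − $13,470 = $430,030
First $35,500 at 34% = $12,070.00
Next $212,500 at 25% = $53,125.00
Next $174,000 at 21% = $36,540.00
Remaining $8,030 at 13% = $1,043.90
Fee: $12,070.00 + $53,125.00 + $36,540.00 + $1,043.90 = $102,778.90
$102,778.90 is under the $131,900 cap.

$102,778.90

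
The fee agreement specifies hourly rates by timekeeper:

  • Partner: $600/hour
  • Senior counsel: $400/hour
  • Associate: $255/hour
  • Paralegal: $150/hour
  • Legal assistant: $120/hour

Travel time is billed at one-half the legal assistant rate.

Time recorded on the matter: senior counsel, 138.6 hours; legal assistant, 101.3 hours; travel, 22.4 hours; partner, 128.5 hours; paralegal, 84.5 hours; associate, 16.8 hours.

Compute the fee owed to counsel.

$162,999.00

Partner: 128.5 × $600 = $77,100.00
Senior counsel: 138.6 × $400 = $55,440.00
Associate: 16.8 × $255 = $4,284.00
Paralegal: 84.5 × $150 = $12,675.00
Legal assistant: 101.3 × $120 = $12,156.00
Subtotal: $77,100.00 + $55,440.00 + $4,284.00 + $12,675.00 + $12,156.00 = $161,655.00
Travel: 22.4 × ($120 ÷ 2) = 22.4 × $60.00 = $1,344.00
Total: $161,655.00 + $1,344.00 = $162,999.00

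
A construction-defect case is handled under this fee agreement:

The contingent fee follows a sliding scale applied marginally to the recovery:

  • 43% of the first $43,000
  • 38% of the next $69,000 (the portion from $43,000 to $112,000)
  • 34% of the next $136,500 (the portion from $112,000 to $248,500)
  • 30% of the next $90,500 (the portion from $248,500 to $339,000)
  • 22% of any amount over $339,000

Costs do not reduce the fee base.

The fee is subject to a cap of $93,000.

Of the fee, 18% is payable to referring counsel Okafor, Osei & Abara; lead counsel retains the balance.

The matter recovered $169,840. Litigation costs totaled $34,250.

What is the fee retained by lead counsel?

$52,787.99

Fee base is the gross recovery, $169,840; costs are reimbursed separately.
First $43,000 at 43% = $18,490.00
Next $69,000 at 38% = $26,220.00
Remaining $57,840 at 34% = $19,665.60
Fee: $18,490.00 + $26,220.00 + $19,665.60 = $64,375.60
$64,375.60 is under the $93,000 cap.
Referral share: 18% of $64,375.60 = $11,587.61; lead counsel retains $64,375.60 − $11,587.61 = $52,787.99.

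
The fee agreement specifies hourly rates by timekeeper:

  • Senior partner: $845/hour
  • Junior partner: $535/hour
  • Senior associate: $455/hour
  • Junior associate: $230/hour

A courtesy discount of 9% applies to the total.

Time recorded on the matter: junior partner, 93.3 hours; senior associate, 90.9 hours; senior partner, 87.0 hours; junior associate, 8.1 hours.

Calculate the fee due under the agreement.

Senior partner: 87.0 × $845 = $73,515.00
Junior partner: 93.3 × $535 = $49,915.50
Senior associate: 90.9 × $455 = $41,359.50
Junior associate: 8.1 × $230 = $1,863.00
Subtotal: $166,653.00
Less 9% discount: −$14,998.77
Total: $166,653.00 − $14,998.77 = $151,654.23

$151,654.23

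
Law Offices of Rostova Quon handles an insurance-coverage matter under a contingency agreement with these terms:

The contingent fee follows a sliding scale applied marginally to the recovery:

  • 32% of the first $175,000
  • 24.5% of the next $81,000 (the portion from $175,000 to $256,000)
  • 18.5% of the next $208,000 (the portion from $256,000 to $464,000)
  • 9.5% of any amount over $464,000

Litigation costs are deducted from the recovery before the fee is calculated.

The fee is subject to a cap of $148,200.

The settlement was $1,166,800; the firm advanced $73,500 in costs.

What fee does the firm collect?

Fee base (net of costs): $1,166,800 − $73,500 = $1,093,300
First $175,000 at 32% = $56,000.00
Next $81,000 at 24.5% = $19,845.00
Next $208,000 at 18.5% = $38,480.00
Remaining $629,300 at 9.5% = $59,783.50
Fee: $56,000.00 + $19,845.00 + $38,480.00 + $59,783.50 = $174,108.50
$174,108.50 exceeds the $148,200 cap, so the fee is capped at $148,200.00.

$148,200.00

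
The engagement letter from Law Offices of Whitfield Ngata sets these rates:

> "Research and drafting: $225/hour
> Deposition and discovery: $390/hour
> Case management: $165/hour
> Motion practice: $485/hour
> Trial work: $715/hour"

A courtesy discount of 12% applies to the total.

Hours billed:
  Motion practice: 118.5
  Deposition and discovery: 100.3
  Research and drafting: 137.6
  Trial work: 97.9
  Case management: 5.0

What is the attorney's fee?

$174,568.24

Research and drafting: 137.6 × $225 = $30,960.00
Deposition and discovery: 100.3 × $390 = $39,117.00
Case management: 5.0 × $165 = $825.00
Motion practice: 118.5 × $485 = $57,472.50
Trial work: 97.9 × $715 = $69,998.50
Subtotal: $198,373.00
Less 12% discount: −$23,804.76
Total: $198,373.00 − $23,804.76 = $174,568.24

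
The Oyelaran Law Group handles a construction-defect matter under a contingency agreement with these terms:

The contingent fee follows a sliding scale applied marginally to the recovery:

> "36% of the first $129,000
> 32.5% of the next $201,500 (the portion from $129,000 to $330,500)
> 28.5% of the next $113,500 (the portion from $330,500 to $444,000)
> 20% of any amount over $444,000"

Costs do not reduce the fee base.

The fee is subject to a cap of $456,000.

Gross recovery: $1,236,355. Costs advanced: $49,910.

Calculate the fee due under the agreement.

$302,746.00

Fee base is the gross recovery, $1,236,355; costs are reimbursed separately.
First $129,000 at 36% = $46,440.00
Next $201,500 at 32.5% = $65,487.50
Next $113,500 at 28.5% = $32,347.50
Remaining $792,355 at 20% = $158,471.00
Fee: $46,440.00 + $65,487.50 + $32,347.50 + $158,471.00 = $302,746.00
$302,746.00 is under the $456,000 cap.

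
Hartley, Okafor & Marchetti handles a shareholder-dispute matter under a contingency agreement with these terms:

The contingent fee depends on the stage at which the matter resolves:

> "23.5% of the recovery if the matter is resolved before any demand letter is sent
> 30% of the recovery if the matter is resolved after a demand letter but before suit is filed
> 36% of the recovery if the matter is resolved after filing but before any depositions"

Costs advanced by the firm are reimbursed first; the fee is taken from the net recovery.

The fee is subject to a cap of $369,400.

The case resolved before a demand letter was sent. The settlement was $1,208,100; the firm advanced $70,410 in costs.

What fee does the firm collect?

$267,357.15

Fee base (net of costs): $1,208,100 − $70,410 = $1,137,690
The matter resolved before a demand letter was sent, so the 23.5% rate applies.
$1,137,690 × 23.5% = $267,357.15
$267,357.15 is under the $369,400 cap.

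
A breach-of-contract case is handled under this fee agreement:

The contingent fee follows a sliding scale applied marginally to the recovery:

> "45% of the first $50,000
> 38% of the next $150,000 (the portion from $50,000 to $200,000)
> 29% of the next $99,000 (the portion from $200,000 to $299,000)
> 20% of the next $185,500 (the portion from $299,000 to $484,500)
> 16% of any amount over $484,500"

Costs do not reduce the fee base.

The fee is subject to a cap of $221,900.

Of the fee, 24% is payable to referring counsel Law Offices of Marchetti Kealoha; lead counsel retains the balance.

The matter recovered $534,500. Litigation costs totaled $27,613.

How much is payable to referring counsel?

Fee base is the gross recovery, $534,500; costs are reimbursed separately.
First $50,000 at 45% = $22,500.00
Next $150,000 at 38% = $57,000.00
Next $99,000 at 29% = $28,710.00
Next $185,500 at 20% = $37,100.00
Remaining $50,000 at 16% = $8,000.00
Fee: $22,500.00 + $57,000.00 + $28,710.00 + $37,100.00 + $8,000.00 = $153,310.00
$153,310.00 is under the $221,900 cap.
Referral share: 24% of $153,310.00 = $36,794.40; lead counsel retains $153,310.00 − $36,794.40 = $116,515.60.

$36,794.40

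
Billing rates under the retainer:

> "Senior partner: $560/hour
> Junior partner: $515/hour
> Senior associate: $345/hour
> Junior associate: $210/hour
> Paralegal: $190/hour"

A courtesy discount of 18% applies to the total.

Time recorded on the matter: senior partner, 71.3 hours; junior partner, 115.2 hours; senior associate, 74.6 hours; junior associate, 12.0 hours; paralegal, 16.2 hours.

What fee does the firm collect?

$107,084.62

Senior partner: 71.3 × $560 = $39,928.00
Junior partner: 115.2 × $515 = $59,328.00
Senior associate: 74.6 × $345 = $25,737.00
Junior associate: 12.0 × $210 = $2,520.00
Paralegal: 16.2 × $190 = $3,078.00
Subtotal: $130,591.00
Less 18% discount: −$23,506.38
Total: $130,591.00 − $23,506.38 = $107,084.62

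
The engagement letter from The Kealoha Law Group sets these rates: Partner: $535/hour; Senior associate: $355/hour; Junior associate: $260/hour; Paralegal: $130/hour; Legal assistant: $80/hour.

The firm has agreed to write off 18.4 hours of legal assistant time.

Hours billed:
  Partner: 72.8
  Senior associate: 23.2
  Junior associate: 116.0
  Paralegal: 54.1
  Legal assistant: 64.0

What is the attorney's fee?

Partner: 72.8 × $535 = $38,948.00
Senior associate: 23.2 × $355 = $8,236.00
Junior associate: 116.0 × $260 = $30,160.00
Paralegal: 54.1 × $130 = $7,033.00
Legal assistant: 64.0 × $80 = $5,120.00
Subtotal: $89,497.00
Write-off: 18.4 × $80 = $1,472.00
Total: $89,497.00 − $1,472.00 = $88,025.00

$88,025.00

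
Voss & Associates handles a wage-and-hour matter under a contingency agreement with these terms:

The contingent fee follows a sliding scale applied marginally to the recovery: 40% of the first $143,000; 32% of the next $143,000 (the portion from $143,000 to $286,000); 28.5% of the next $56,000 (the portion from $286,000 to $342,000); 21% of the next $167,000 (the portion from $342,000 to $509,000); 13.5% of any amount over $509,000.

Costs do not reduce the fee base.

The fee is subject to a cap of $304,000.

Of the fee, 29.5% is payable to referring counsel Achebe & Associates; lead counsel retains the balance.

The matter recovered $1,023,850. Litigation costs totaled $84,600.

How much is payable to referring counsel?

Fee base is the gross recovery, $1,023,850; costs are reimbursed separately.
First $143,000 at 40% = $57,200.00
Next $143,000 at 32% = $45,760.00
Next $56,000 at 28.5% = $15,960.00
Next $167,000 at 21% = $35,070.00
Remaining $514,850 at 13.5% = $69,504.75
Fee: $57,200.00 + $45,760.00 + $15,960.00 + $35,070.00 + $69,504.75 = $223,494.75
$223,494.75 is under the $304,000 cap.
Referral share: 29.5% of $223,494.75 = $65,930.95; lead counsel retains $223,494.75 − $65,930.95 = $157,563.80.

$65,930.95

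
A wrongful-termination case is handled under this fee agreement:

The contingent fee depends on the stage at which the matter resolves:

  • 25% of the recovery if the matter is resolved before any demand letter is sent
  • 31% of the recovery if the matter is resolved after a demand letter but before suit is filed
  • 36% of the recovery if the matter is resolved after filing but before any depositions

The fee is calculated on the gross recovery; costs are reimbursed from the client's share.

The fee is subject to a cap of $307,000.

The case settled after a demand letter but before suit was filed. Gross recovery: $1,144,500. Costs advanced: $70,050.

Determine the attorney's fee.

Fee base is the gross recovery, $1,144,500; costs are reimbursed separately.
The matter settled after a demand letter but before suit was filed, so the 31% rate applies.
$1,144,500 × 31% = $354,795.00
$354,795.00 exceeds the $307,000 cap, so the fee is capped at $307,000.00.

$307,000.00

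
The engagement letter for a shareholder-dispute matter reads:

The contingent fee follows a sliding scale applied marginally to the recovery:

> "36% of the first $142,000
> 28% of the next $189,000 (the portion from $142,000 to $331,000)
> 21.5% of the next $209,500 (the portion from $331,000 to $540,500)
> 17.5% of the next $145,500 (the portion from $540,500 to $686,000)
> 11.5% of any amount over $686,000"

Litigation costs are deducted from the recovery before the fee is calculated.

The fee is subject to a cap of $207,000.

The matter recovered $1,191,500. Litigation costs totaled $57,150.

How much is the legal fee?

Fee base (net of costs): $1,191,500 − $57,150 = $1,134,350
First $142,000 at 36% = $51,120.00
Next $189,000 at 28% = $52,920.00
Next $209,500 at 21.5% = $45,042.50
Next $145,500 at 17.5% = $25,462.50
Remaining $448,350 at 11.5% = $51,560.25
Fee: $51,120.00 + $52,920.00 + $45,042.50 + $25,462.50 + $51,560.25 = $226,105.25
$226,105.25 exceeds the $207,000 cap, so the fee is capped at $207,000.00.

$207,000.00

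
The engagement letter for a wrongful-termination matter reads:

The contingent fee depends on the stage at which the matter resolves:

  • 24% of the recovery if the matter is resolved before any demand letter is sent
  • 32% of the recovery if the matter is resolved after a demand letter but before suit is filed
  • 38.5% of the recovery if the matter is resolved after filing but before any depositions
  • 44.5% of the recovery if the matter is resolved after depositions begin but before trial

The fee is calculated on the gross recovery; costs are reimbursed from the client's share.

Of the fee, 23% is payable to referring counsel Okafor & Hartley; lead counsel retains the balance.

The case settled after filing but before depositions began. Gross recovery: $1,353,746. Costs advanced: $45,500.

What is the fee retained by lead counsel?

Fee base is the gross recovery, $1,353,746; costs are reimbursed separately.
The matter settled after filing but before depositions began, so the 38.5% rate applies.
$1,353,746 × 38.5% = $521,192.21
Referral share: 23% of $521,192.21 = $119,874.21; lead counsel retains $521,192.21 − $119,874.21 = $401,318.00.

$401,318.00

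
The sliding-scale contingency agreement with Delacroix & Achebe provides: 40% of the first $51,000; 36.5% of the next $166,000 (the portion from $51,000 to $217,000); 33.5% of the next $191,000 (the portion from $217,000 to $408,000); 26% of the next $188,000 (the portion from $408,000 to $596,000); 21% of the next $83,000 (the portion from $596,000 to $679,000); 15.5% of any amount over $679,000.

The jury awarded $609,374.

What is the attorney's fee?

$196,663.54

First $51,000 at 40% = $20,400.00
Next $166,000 at 36.5% = $60,590.00
Next $191,000 at 33.5% = $63,985.00
Next $188,000 at 26% = $48,880.00
Remaining $13,374 at 21% = $2,808.54
Fee: $20,400.00 + $60,590.00 + $63,985.00 + $48,880.00 + $2,808.54 = $196,663.54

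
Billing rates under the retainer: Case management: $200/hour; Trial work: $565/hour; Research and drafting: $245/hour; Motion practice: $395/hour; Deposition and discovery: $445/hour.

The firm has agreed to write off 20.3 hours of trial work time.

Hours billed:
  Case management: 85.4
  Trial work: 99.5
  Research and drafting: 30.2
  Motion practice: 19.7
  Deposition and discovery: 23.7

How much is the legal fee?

Case management: 85.4 × $200 = $17,080.00
Trial work: 99.5 × $565 = $56,217.50
Research and drafting: 30.2 × $245 = $7,399.00
Motion practice: 19.7 × $395 = $7,781.50
Deposition and discovery: 23.7 × $445 = $10,546.50
Subtotal: $99,024.50
Write-off: 20.3 × $565 = $11,469.50
Total: $99,024.50 − $11,469.50 = $87,555.00

$87,555.00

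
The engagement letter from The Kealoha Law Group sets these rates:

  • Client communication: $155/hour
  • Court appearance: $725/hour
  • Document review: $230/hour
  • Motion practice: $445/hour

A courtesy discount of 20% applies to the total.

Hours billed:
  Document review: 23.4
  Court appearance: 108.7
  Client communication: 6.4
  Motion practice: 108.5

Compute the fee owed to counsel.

$106,771.20

Client communication: 6.4 × $155 = $992.00
Court appearance: 108.7 × $725 = $78,807.50
Document review: 23.4 × $230 = $5,382.00
Motion practice: 108.5 × $445 = $48,282.50
Subtotal: $133,464.00
Less 20% discount: −$26,692.80
Total: $133,464.00 − $26,692.80 = $106,771.20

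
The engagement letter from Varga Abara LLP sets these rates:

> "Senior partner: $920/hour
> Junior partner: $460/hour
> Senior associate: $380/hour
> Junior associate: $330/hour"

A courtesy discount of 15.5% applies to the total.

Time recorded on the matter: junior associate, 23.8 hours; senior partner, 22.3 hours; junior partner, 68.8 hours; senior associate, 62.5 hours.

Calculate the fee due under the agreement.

$70,783.96

Senior partner: 22.3 × $920 = $20,516.00
Junior partner: 68.8 × $460 = $31,648.00
Senior associate: 62.5 × $380 = $23,750.00
Junior associate: 23.8 × $330 = $7,854.00
Subtotal: $83,768.00
Less 15.5% discount: −$12,984.04
Total: $83,768.00 − $12,984.04 = $70,783.96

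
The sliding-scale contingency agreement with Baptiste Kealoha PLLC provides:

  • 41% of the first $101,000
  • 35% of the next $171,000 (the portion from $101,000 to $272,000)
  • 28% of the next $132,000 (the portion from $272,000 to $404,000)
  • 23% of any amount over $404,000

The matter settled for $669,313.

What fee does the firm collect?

First $101,000 at 41% = $41,410.00
Next $171,000 at 35% = $59,850.00
Next $132,000 at 28% = $36,960.00
Remaining $265,313 at 23% = $61,021.99
Fee: $41,410.00 + $59,850.00 + $36,960.00 + $61,021.99 = $199,241.99

$199,241.99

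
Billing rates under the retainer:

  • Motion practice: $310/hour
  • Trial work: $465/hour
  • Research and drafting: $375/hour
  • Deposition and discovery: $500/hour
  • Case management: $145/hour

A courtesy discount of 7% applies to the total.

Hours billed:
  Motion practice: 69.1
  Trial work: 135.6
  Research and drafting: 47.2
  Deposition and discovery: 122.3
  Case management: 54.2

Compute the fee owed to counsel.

$159,201.12

Motion practice: 69.1 × $310 = $21,421.00
Trial work: 135.6 × $465 = $63,054.00
Research and drafting: 47.2 × $375 = $17,700.00
Deposition and discovery: 122.3 × $500 = $61,150.00
Case management: 54.2 × $145 = $7,859.00
Subtotal: $171,184.00
Less 7% discount: −$11,982.88
Total: $171,184.00 − $11,982.88 = $159,201.12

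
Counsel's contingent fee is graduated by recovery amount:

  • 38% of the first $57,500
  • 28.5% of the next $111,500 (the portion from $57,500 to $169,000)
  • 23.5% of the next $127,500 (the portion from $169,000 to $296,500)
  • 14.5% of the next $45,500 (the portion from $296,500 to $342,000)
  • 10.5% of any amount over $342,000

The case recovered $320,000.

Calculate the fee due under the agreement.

$86,997.50

First $57,500 at 38% = $21,850.00
Next $111,500 at 28.5% = $31,777.50
Next $127,500 at 23.5% = $29,962.50
Remaining $23,500 at 14.5% = $3,407.50
Fee: $21,850.00 + $31,777.50 + $29,962.50 + $3,407.50 = $86,997.50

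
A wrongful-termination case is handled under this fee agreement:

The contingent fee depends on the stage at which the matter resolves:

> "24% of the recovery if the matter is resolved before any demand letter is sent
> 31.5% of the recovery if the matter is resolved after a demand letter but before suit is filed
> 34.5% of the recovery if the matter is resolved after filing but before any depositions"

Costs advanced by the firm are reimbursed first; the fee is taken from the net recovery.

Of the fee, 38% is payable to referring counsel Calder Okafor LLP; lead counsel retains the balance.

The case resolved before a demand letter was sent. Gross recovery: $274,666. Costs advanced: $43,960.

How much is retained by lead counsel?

$34,329.05

Fee base (net of costs): $274,666 − $43,960 = $230,706
The matter resolved before a demand letter was sent, so the 24% rate applies.
$230,706 × 24% = $55,369.44
Referral share: 38% of $55,369.44 = $21,040.39; lead counsel retains $55,369.44 − $21,040.39 = $34,329.05.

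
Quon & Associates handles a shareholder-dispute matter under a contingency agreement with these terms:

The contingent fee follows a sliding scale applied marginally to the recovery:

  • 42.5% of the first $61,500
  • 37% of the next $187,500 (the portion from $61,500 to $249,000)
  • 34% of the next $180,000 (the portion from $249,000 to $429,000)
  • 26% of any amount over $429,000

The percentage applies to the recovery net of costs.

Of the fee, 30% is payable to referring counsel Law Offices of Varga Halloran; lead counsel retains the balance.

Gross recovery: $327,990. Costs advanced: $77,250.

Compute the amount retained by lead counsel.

$67,272.87

Fee base (net of costs): $327,990 − $77,250 = $250,740
First $61,500 at 42.5% = $26,137.50
Next $187,500 at 37% = $69,375.00
Remaining $1,740 at 34% = $591.60
Fee: $26,137.50 + $69,375.00 + $591.60 = $96,104.10
Referral share: 30% of $96,104.10 = $28,831.23; lead counsel retains $96,104.10 − $28,831.23 = $67,272.87.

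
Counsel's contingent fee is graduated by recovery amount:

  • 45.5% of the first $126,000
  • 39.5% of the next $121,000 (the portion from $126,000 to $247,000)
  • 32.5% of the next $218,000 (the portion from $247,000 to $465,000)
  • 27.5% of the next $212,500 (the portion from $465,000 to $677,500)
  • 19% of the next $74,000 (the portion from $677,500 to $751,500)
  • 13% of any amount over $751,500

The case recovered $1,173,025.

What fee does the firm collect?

$303,270.75

First $126,000 at 45.5% = $57,330.00
Next $121,000 at 39.5% = $47,795.00
Next $218,000 at 32.5% = $70,850.00
Next $212,500 at 27.5% = $58,437.50
Next $74,000 at 19% = $14,060.00
Remaining $421,525 at 13% = $54,798.25
Fee: $57,330.00 + $47,795.00 + $70,850.00 + $58,437.50 + $14,060.00 + $54,798.25 = $303,270.75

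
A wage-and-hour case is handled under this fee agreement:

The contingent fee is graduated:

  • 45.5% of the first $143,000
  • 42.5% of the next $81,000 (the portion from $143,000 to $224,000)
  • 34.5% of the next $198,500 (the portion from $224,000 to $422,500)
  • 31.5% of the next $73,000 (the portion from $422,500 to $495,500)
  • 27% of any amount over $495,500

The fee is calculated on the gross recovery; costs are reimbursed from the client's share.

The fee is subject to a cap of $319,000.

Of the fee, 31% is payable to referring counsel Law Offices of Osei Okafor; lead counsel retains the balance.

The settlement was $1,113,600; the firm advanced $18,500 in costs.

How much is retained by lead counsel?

$220,110.00

Fee base is the gross recovery, $1,113,600; costs are reimbursed separately.
First $143,000 at 45.5% = $65,065.00
Next $81,000 at 42.5% = $34,425.00
Next $198,500 at 34.5% = $68,482.50
Next $73,000 at 31.5% = $22,995.00
Remaining $618,100 at 27% = $166,887.00
Fee: $65,065.00 + $34,425.00 + $68,482.50 + $22,995.00 + $166,887.00 = $357,854.50
$357,854.50 exceeds the $319,000 cap, so the fee is capped at $319,000.00.
Referral share: 31% of $319,000.00 = $98,890.00; lead counsel retains $319,000.00 − $98,890.00 = $220,110.00.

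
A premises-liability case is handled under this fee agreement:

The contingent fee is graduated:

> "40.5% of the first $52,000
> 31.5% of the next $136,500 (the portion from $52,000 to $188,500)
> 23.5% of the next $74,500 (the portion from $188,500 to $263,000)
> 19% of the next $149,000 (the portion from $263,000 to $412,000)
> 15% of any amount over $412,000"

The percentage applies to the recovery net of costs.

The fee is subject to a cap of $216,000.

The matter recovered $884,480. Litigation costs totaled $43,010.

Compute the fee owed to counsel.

$174,295.50

Fee base (net of costs): $884,480 − $43,010 = $841,470
First $52,000 at 40.5% = $21,060.00
Next $136,500 at 31.5% = $42,997.50
Next $74,500 at 23.5% = $17,507.50
Next $149,000 at 19% = $28,310.00
Remaining $429,470 at 15% = $64,420.50
Fee: $21,060.00 + $42,997.50 + $17,507.50 + $28,310.00 + $64,420.50 = $174,295.50
$174,295.50 is under the $216,000 cap.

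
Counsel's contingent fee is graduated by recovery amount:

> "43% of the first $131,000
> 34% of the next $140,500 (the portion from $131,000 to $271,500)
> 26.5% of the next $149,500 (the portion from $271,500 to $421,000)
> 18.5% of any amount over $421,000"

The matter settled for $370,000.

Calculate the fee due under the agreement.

First $131,000 at 43% = $56,330.00
Next $140,500 at 34% = $47,770.00
Remaining $98,500 at 26.5% = $26,102.50
Fee: $56,330.00 + $47,770.00 + $26,102.50 = $130,202.50

$130,202.50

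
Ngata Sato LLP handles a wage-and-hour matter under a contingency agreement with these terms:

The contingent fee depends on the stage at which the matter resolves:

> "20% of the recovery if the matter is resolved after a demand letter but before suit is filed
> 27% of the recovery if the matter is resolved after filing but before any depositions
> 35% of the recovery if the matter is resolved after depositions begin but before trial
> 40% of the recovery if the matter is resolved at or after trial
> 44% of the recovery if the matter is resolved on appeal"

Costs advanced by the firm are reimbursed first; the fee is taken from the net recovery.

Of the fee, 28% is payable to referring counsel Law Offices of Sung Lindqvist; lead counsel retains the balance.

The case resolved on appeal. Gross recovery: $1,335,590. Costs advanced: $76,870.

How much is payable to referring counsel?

Fee base (net of costs): $1,335,590 − $76,870 = $1,258,720
The matter resolved on appeal, so the 44% rate applies.
$1,258,720 × 44% = $553,836.80
Referral share: 28% of $553,836.80 = $155,074.30; lead counsel retains $553,836.80 − $155,074.30 = $398,762.50.

$155,074.30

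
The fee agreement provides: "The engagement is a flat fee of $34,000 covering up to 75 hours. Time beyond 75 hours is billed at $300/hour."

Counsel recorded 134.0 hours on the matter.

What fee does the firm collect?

Flat fee: $34,000.00
Excess hours: 134.0 − 75 = 59.0
Overrun: 59.0 × $300 = $17,700.00
Total: $34,000.00 + $17,700.00 = $51,700.00

$51,700.00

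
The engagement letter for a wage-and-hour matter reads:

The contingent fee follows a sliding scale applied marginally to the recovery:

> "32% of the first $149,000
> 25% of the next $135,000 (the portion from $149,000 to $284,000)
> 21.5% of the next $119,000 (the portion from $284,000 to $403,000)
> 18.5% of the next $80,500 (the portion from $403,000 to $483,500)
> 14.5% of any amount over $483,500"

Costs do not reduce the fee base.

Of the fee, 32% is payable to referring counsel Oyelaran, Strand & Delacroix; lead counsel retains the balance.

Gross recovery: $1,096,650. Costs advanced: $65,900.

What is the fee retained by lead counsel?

$143,353.69

Fee base is the gross recovery, $1,096,650; costs are reimbursed separately.
First $149,000 at 32% = $47,680.00
Next $135,000 at 25% = $33,750.00
Next $119,000 at 21.5% = $25,585.00
Next $80,500 at 18.5% = $14,892.50
Remaining $613,150 at 14.5% = $88,906.75
Fee: $47,680.00 + $33,750.00 + $25,585.00 + $14,892.50 + $88,906.75 = $210,814.25
Referral share: 32% of $210,814.25 = $67,460.56; lead counsel retains $210,814.25 − $67,460.56 = $143,353.69.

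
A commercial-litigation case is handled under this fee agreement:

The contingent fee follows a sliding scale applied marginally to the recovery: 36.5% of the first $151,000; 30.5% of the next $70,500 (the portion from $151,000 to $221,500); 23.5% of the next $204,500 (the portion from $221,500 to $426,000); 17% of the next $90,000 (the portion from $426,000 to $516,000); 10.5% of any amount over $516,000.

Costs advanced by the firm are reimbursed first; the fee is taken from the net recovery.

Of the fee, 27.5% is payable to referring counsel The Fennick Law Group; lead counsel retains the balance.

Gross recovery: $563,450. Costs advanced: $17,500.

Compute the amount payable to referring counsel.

Fee base (net of costs): $563,450 − $17,500 = $545,950
First $151,000 at 36.5% = $55,115.00
Next $70,500 at 30.5% = $21,502.50
Next $204,500 at 23.5% = $48,057.50
Next $90,000 at 17% = $15,300.00
Remaining $29,950 at 10.5% = $3,144.75
Fee: $55,115.00 + $21,502.50 + $48,057.50 + $15,300.00 + $3,144.75 = $143,119.75
Referral share: 27.5% of $143,119.75 = $39,357.93; lead counsel retains $143,119.75 − $39,357.93 = $103,761.82.

$39,357.93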